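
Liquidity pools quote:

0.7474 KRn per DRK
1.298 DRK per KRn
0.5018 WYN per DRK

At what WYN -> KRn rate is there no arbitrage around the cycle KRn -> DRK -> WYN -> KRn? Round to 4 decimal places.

1.5353

Known legs of the cycle: 1.298 × 0.5018 = 0.6513364
For no arbitrage the full-cycle product must be 1, so the missing rate is 1 / 0.6513364 ≈ 1.535305.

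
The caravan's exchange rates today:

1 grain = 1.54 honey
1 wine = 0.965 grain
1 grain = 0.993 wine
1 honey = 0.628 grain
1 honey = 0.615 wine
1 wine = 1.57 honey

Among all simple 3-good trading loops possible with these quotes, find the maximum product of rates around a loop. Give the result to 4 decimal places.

honey→grain→wine→honey: 0.628 × 0.993 × 1.57 = 0.97906
honey→wine→grain→honey: 0.615 × 0.965 × 1.54 = 0.91395
Maximum is honey→grain→wine→honey at 0.9791; no arbitrage — every cycle loses value.

0.9791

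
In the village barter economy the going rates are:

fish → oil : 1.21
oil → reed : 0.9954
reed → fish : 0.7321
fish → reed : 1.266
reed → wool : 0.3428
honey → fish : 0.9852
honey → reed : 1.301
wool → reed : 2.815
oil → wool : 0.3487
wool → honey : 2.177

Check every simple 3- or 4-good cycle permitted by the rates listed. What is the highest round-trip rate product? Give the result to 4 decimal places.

0.9709

wool→honey→reed→wool: 2.177 × 1.301 × 0.3428 = 0.97090
wool→honey→fish→reed→wool: 2.177 × 0.9852 × 1.266 × 0.3428 = 0.93080
wool→honey→fish→oil→wool: 2.177 × 0.9852 × 1.21 × 0.3487 = 0.90494
fish→oil→reed→fish: 1.21 × 0.9954 × 0.7321 = 0.88177
wool→reed→fish→oil→wool: 2.815 × 0.7321 × 1.21 × 0.3487 = 0.86953
Maximum is wool→honey→reed→wool at 0.9709; no arbitrage — every cycle loses value.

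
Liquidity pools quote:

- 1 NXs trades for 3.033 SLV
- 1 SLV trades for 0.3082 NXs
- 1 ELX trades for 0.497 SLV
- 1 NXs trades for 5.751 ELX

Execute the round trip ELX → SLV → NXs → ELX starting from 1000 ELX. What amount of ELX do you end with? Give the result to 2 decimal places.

880.91

1000 ELX × 0.497 = 497 SLV
497 SLV × 0.3082 = 153.1754 NXs
153.1754 NXs × 5.751 = 880.9117254 ELX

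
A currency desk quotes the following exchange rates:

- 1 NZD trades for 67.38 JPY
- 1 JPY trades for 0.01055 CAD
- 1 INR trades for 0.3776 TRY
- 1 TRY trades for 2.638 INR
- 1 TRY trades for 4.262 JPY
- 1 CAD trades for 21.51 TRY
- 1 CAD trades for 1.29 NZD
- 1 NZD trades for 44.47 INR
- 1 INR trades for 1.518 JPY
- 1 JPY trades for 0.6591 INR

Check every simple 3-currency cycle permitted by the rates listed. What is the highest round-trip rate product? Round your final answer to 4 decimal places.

1.0607

INR→TRY→JPY→INR: 0.3776 × 4.262 × 0.6591 = 1.06071
TRY→JPY→CAD→TRY: 4.262 × 0.01055 × 21.51 = 0.96718
CAD→NZD→JPY→CAD: 1.29 × 67.38 × 0.01055 = 0.91701
Maximum is INR→TRY→JPY→INR at 1.0607; arbitrage exists.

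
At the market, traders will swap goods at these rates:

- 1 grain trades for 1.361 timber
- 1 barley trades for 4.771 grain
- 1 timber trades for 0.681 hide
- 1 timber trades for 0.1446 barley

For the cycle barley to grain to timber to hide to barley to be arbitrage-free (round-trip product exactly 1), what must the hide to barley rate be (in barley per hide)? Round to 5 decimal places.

0.22614

Known legs of the cycle: 4.771 × 1.361 × 0.681 = 4.421958411
For no arbitrage the full-cycle product must be 1, so the missing rate is 1 / 4.421958411 ≈ 0.2261441.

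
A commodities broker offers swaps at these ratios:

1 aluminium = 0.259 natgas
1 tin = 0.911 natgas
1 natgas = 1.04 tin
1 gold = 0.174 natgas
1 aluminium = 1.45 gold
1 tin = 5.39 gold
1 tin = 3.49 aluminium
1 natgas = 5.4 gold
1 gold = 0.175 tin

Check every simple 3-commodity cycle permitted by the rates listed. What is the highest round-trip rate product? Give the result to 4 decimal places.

natgas→tin→gold→natgas: 1.04 × 5.39 × 0.174 = 0.97537
aluminium→natgas→tin→aluminium: 0.259 × 1.04 × 3.49 = 0.94007
aluminium→gold→tin→aluminium: 1.45 × 0.175 × 3.49 = 0.88559
natgas→gold→tin→natgas: 5.4 × 0.175 × 0.911 = 0.86090
Maximum is natgas→tin→gold→natgas at 0.9754; no arbitrage — every cycle loses value.

0.9754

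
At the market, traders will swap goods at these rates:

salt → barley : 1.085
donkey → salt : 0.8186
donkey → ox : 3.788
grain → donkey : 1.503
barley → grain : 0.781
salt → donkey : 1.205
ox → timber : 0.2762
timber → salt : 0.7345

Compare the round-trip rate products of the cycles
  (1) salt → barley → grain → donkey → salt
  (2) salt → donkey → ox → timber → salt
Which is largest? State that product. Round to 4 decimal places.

(1) 1.085 × 0.781 × 1.503 × 0.8186 = 1.04259
(2) 1.205 × 3.788 × 0.2762 × 0.7345 = 0.92600
Highest is cycle (1) at 1.0426 (>1, arbitrage).

1.0426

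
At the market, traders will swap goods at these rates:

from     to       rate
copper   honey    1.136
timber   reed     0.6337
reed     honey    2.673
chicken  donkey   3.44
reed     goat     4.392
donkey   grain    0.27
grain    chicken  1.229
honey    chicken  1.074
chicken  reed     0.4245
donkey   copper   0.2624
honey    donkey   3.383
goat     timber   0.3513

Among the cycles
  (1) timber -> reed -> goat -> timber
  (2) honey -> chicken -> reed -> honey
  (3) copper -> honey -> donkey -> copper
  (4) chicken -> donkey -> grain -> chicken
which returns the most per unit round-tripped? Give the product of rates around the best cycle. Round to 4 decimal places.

1.2187

(1) 0.6337 × 4.392 × 0.3513 = 0.97774
(2) 1.074 × 0.4245 × 2.673 = 1.21866
(3) 1.136 × 3.383 × 0.2624 = 1.00843
(4) 3.44 × 0.27 × 1.229 = 1.14150
Highest is cycle (2) at 1.2187 (>1, arbitrage).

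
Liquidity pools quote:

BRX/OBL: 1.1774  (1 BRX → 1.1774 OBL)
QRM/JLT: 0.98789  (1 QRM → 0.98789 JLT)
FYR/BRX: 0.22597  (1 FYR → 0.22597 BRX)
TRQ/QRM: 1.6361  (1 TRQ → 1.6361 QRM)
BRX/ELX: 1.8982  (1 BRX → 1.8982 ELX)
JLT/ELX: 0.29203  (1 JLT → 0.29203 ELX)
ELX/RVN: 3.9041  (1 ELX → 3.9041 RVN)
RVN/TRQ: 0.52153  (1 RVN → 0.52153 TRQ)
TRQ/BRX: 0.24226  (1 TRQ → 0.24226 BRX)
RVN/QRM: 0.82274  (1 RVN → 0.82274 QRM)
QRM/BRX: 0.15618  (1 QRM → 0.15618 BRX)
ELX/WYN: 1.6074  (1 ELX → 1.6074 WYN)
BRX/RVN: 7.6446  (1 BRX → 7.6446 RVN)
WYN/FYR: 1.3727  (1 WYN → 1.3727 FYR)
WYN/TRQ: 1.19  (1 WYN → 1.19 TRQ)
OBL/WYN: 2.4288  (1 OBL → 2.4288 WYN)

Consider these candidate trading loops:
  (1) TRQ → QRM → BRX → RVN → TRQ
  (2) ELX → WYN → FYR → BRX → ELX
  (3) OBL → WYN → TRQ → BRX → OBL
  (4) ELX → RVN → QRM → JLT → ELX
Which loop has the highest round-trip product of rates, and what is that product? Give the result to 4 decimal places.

1.0188

(1) 1.6361 × 0.15618 × 7.6446 × 0.52153 = 1.01875
(2) 1.6074 × 1.3727 × 0.22597 × 1.8982 = 0.94644
(3) 2.4288 × 1.19 × 0.24226 × 1.1774 = 0.82441
(4) 3.9041 × 0.82274 × 0.98789 × 0.29203 = 0.92666
Highest is cycle (1) at 1.0188 (>1, arbitrage).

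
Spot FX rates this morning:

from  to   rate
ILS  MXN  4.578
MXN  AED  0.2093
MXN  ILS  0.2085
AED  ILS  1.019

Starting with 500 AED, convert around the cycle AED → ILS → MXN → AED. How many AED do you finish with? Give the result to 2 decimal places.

500 AED × 1.019 = 509.5 ILS
509.5 ILS × 4.578 = 2332.491 MXN
2332.491 MXN × 0.2093 = 488.1903663 AED

488.19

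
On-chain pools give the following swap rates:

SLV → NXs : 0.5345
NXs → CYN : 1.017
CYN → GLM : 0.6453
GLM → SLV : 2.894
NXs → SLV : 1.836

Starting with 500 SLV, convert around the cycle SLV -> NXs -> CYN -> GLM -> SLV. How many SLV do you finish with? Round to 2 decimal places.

507.57

500 SLV × 0.5345 = 267.25 NXs
267.25 NXs × 1.017 = 271.79325 CYN
271.79325 CYN × 0.6453 = 175.388184225 GLM
175.388184225 GLM × 2.894 = 507.57340514715 SLV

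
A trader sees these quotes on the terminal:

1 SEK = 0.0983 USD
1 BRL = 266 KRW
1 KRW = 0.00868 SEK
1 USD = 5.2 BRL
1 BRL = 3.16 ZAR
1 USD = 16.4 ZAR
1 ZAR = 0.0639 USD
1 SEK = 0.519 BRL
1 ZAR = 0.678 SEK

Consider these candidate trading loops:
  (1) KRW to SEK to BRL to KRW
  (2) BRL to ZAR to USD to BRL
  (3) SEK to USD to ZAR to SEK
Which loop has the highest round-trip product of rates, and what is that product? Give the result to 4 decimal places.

(1) 0.00868 × 0.519 × 266 = 1.19831
(2) 3.16 × 0.0639 × 5.2 = 1.05000
(3) 0.0983 × 16.4 × 0.678 = 1.09302
Highest is cycle (1) at 1.1983 (>1, arbitrage).

1.1983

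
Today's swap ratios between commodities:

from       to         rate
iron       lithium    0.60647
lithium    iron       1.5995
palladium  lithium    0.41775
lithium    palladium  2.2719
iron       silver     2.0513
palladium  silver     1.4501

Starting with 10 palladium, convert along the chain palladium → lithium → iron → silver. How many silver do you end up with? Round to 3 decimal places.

10 palladium × 0.41775 = 4.1775 lithium
4.1775 lithium × 1.5995 = 6.68191125 iron
6.68191125 iron × 2.0513 = 13.706604547125 silver

13.707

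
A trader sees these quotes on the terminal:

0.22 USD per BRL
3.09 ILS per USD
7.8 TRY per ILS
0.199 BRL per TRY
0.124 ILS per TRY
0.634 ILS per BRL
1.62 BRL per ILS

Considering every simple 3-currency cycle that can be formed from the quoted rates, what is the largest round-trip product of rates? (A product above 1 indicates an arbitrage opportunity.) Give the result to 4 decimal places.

1.1013

ILS→BRL→USD→ILS: 1.62 × 0.22 × 3.09 = 1.10128
ILS→TRY→BRL→ILS: 7.8 × 0.199 × 0.634 = 0.98409
Maximum is ILS→BRL→USD→ILS at 1.1013; arbitrage exists.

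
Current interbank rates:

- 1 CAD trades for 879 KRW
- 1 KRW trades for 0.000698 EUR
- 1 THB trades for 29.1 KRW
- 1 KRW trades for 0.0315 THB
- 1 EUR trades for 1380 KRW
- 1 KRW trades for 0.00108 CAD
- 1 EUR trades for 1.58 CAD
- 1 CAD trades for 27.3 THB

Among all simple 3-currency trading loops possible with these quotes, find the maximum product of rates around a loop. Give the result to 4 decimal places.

0.9694

CAD→KRW→EUR→CAD: 879 × 0.000698 × 1.58 = 0.96940
THB→KRW→CAD→THB: 29.1 × 0.00108 × 27.3 = 0.85798
Maximum is CAD→KRW→EUR→CAD at 0.9694; no arbitrage — every cycle loses value.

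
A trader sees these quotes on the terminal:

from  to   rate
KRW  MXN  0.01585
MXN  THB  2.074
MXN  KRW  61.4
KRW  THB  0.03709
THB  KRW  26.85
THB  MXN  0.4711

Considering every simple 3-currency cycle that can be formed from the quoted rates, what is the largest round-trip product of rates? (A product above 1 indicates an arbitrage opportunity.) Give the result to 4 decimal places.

KRW→THB→MXN→KRW: 0.03709 × 0.4711 × 61.4 = 1.07285
KRW→MXN→THB→KRW: 0.01585 × 2.074 × 26.85 = 0.88264
Maximum is KRW→THB→MXN→KRW at 1.0728; arbitrage exists.

1.0728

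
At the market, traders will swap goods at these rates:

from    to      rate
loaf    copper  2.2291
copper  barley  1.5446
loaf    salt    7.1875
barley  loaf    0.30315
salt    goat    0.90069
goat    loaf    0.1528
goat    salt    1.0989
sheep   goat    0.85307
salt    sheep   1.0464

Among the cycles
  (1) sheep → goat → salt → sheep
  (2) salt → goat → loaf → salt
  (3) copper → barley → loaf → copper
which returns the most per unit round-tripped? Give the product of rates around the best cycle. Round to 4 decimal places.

(1) 0.85307 × 1.0989 × 1.0464 = 0.98094
(2) 0.90069 × 0.1528 × 7.1875 = 0.98918
(3) 1.5446 × 0.30315 × 2.2291 = 1.04377
Highest is cycle (3) at 1.0438 (>1, arbitrage).

1.0438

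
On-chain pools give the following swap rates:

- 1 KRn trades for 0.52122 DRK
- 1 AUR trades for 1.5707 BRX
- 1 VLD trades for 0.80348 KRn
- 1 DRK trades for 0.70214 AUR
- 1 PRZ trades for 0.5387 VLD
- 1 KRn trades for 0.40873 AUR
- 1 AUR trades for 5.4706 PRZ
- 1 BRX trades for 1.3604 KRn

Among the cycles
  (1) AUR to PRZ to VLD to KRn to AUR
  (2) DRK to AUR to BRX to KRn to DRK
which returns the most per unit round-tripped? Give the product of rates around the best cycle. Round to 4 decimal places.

0.9678

(1) 5.4706 × 0.5387 × 0.80348 × 0.40873 = 0.96782
(2) 0.70214 × 1.5707 × 1.3604 × 0.52122 = 0.78200
Highest is cycle (1) at 0.9678 (≤1, no arbitrage).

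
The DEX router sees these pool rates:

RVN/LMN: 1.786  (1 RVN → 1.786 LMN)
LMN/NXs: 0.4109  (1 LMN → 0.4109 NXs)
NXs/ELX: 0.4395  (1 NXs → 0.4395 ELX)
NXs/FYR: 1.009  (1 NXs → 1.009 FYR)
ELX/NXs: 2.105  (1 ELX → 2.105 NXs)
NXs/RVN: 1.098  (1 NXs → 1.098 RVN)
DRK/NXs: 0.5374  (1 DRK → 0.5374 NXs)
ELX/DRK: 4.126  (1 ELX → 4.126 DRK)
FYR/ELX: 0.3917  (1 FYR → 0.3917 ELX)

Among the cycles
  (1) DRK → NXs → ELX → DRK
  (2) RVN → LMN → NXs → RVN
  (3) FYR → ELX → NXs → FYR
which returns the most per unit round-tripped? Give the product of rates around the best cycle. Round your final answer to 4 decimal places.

(1) 0.5374 × 0.4395 × 4.126 = 0.97451
(2) 1.786 × 0.4109 × 1.098 = 0.80579
(3) 0.3917 × 2.105 × 1.009 = 0.83195
Highest is cycle (1) at 0.9745 (≤1, no arbitrage).

0.9745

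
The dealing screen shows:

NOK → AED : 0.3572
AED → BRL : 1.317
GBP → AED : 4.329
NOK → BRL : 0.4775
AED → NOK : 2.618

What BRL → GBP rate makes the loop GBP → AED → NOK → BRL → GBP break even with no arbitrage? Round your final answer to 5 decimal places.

Known legs of the cycle: 4.329 × 2.618 × 0.4775 = 5.411661255
For no arbitrage the full-cycle product must be 1, so the missing rate is 1 / 5.411661255 ≈ 0.1847861.

0.18479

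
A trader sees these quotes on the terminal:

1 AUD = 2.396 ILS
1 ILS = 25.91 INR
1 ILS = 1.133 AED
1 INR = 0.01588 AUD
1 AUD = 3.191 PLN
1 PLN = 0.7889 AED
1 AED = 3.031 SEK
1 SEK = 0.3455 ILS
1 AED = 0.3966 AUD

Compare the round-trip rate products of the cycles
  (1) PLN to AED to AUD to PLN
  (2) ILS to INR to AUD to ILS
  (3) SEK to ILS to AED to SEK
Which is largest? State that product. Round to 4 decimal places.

(1) 0.7889 × 0.3966 × 3.191 = 0.99839
(2) 25.91 × 0.01588 × 2.396 = 0.98584
(3) 0.3455 × 1.133 × 3.031 = 1.18649
Highest is cycle (3) at 1.1865 (>1, arbitrage).

1.1865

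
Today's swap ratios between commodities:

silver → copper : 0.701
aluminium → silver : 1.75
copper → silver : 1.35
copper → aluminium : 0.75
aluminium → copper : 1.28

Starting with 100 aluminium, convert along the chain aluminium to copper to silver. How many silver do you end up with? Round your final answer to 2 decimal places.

172.80

100 aluminium × 1.28 = 128 copper
128 copper × 1.35 = 172.8 silver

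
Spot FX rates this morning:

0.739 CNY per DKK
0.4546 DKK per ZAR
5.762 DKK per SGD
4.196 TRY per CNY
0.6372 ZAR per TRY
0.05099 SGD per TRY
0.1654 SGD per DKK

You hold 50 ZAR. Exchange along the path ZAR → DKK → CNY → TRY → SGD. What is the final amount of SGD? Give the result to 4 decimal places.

50 ZAR × 0.4546 = 22.73 DKK
22.73 DKK × 0.739 = 16.79747 CNY
16.79747 CNY × 4.196 = 70.48218412 TRY
70.48218412 TRY × 0.05099 = 3.5938865682788 SGD

3.5939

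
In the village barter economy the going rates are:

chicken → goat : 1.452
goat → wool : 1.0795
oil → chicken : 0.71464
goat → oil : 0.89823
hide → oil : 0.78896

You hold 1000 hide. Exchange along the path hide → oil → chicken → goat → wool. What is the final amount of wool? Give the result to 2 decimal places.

1000 hide × 0.78896 = 788.96 oil
788.96 oil × 0.71464 = 563.8223744 chicken
563.8223744 chicken × 1.452 = 818.6700876288 goat
818.6700876288 goat × 1.0795 = 883.7543595952896 wool

883.75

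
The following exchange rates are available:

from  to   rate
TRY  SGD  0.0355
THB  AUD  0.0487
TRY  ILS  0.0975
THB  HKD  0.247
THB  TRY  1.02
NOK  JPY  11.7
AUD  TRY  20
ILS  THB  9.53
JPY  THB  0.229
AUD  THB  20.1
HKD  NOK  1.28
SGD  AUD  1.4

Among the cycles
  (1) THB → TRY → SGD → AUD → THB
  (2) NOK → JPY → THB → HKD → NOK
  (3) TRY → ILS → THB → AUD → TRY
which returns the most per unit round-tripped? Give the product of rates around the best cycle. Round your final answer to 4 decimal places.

1.0189

(1) 1.02 × 0.0355 × 1.4 × 20.1 = 1.01895
(2) 11.7 × 0.229 × 0.247 × 1.28 = 0.84709
(3) 0.0975 × 9.53 × 0.0487 × 20 = 0.90502
Highest is cycle (1) at 1.0189 (>1, arbitrage).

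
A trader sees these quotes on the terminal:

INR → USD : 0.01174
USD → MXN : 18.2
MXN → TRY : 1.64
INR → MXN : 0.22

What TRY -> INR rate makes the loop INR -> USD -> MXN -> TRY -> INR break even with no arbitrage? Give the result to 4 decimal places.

2.8538

Known legs of the cycle: 0.01174 × 18.2 × 1.64 = 0.35041552
For no arbitrage the full-cycle product must be 1, so the missing rate is 1 / 0.35041552 ≈ 2.853755.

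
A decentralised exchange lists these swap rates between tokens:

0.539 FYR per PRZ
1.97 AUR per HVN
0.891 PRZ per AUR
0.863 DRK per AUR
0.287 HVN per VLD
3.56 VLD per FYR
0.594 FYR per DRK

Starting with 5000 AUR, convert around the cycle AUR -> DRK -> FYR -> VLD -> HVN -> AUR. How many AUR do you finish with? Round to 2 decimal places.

5000 AUR × 0.863 = 4315 DRK
4315 DRK × 0.594 = 2563.11 FYR
2563.11 FYR × 3.56 = 9124.6716 VLD
9124.6716 VLD × 0.287 = 2618.7807492 HVN
2618.7807492 HVN × 1.97 = 5158.998075924 AUR

5159.00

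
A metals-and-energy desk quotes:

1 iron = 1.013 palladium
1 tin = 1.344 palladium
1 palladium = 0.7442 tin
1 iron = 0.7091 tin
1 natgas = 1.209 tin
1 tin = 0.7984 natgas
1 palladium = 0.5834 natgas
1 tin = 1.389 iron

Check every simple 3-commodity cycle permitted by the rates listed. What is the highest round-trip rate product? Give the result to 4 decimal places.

iron→palladium→tin→iron: 1.013 × 0.7442 × 1.389 = 1.04713
palladium→natgas→tin→palladium: 0.5834 × 1.209 × 1.344 = 0.94796
Maximum is iron→palladium→tin→iron at 1.0471; arbitrage exists.

1.0471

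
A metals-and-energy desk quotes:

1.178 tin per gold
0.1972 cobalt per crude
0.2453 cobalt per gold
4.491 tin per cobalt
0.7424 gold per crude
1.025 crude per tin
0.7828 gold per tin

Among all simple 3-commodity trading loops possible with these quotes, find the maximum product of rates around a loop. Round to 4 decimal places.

0.9078

crude→cobalt→tin→crude: 0.1972 × 4.491 × 1.025 = 0.90777
crude→gold→tin→crude: 0.7424 × 1.178 × 1.025 = 0.89641
tin→gold→cobalt→tin: 0.7828 × 0.2453 × 4.491 = 0.86237
Maximum is crude→cobalt→tin→crude at 0.9078; no arbitrage — every cycle loses value.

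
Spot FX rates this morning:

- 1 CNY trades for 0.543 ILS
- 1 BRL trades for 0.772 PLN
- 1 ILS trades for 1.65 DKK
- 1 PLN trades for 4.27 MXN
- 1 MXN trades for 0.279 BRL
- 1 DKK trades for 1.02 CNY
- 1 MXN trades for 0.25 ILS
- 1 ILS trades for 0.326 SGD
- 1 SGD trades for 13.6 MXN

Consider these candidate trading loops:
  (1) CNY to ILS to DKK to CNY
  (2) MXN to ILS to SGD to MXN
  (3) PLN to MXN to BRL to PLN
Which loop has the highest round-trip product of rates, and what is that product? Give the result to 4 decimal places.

(1) 0.543 × 1.65 × 1.02 = 0.91387
(2) 0.25 × 0.326 × 13.6 = 1.10840
(3) 4.27 × 0.279 × 0.772 = 0.91971
Highest is cycle (2) at 1.1084 (>1, arbitrage).

1.1084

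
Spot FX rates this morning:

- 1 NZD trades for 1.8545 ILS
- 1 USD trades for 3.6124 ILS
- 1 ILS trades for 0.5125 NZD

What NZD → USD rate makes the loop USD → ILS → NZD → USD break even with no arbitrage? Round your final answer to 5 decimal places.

Known legs of the cycle: 3.6124 × 0.5125 = 1.851355
For no arbitrage the full-cycle product must be 1, so the missing rate is 1 / 1.851355 ≈ 0.5401449.

0.54014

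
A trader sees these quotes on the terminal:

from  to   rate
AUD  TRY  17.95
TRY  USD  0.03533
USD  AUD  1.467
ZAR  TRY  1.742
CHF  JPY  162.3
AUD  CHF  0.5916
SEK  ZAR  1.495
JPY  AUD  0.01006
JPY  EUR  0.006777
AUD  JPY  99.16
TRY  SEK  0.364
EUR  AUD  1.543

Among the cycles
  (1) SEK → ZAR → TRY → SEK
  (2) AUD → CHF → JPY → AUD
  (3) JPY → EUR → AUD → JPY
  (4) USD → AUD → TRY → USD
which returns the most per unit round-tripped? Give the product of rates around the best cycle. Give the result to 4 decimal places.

1.0369

(1) 1.495 × 1.742 × 0.364 = 0.94796
(2) 0.5916 × 162.3 × 0.01006 = 0.96593
(3) 0.006777 × 1.543 × 99.16 = 1.03691
(4) 1.467 × 17.95 × 0.03533 = 0.93033
Highest is cycle (3) at 1.0369 (>1, arbitrage).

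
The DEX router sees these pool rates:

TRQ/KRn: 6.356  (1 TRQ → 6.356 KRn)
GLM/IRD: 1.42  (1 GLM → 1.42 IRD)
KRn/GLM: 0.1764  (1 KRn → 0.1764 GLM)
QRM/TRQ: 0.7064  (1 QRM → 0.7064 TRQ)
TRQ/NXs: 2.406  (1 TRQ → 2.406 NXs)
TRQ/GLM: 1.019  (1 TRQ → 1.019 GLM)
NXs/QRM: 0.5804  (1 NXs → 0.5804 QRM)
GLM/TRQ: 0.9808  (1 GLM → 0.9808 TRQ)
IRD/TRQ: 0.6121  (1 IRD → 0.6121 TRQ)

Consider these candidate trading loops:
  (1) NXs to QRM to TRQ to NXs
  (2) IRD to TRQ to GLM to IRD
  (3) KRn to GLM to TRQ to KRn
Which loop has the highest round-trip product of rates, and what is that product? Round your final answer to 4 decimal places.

(1) 0.5804 × 0.7064 × 2.406 = 0.98645
(2) 0.6121 × 1.019 × 1.42 = 0.88570
(3) 0.1764 × 0.9808 × 6.356 = 1.09967
Highest is cycle (3) at 1.0997 (>1, arbitrage).

1.0997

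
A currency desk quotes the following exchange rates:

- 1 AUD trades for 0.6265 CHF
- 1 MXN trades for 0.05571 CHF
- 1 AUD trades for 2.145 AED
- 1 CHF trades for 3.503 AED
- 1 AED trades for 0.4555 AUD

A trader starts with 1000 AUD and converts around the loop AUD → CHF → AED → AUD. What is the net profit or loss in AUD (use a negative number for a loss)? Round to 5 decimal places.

-0.34626

1000 AUD × 0.6265 = 626.5 CHF
626.5 CHF × 3.503 = 2194.6295 AED
2194.6295 AED × 0.4555 = 999.65373725 AUD
Net change: 999.65373725 − 1000 = -0.34626275 AUD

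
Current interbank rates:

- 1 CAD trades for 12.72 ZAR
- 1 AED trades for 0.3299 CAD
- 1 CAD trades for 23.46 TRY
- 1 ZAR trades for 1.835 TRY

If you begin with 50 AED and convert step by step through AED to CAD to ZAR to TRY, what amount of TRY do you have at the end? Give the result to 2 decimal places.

385.01

50 AED × 0.3299 = 16.495 CAD
16.495 CAD × 12.72 = 209.8164 ZAR
209.8164 ZAR × 1.835 = 385.013094 TRY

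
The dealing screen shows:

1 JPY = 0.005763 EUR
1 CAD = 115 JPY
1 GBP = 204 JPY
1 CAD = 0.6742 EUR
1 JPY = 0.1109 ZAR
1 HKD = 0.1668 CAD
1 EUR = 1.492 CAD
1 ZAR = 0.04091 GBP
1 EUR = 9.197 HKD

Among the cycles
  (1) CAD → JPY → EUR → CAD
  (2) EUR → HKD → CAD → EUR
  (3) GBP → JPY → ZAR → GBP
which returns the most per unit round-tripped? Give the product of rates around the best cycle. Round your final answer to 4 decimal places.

(1) 115 × 0.005763 × 1.492 = 0.98882
(2) 9.197 × 0.1668 × 0.6742 = 1.03426
(3) 204 × 0.1109 × 0.04091 = 0.92553
Highest is cycle (2) at 1.0343 (>1, arbitrage).

1.0343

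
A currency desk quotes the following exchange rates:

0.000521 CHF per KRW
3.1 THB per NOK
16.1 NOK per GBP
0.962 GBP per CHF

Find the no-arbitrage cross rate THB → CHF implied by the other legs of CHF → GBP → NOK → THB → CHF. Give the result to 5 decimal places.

Known legs of the cycle: 0.962 × 16.1 × 3.1 = 48.01342
For no arbitrage the full-cycle product must be 1, so the missing rate is 1 / 48.01342 ≈ 0.0208275.

0.02083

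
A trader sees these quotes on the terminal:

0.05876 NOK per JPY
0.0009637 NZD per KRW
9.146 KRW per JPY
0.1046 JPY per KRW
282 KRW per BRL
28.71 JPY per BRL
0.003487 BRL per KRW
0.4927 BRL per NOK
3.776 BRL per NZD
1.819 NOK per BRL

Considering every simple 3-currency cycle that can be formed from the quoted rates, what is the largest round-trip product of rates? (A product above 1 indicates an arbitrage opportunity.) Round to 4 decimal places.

NZD→BRL→KRW→NZD: 3.776 × 282 × 0.0009637 = 1.02618
JPY→KRW→BRL→JPY: 9.146 × 0.003487 × 28.71 = 0.91562
JPY→NOK→BRL→JPY: 0.05876 × 0.4927 × 28.71 = 0.83118
Maximum is NZD→BRL→KRW→NZD at 1.0262; arbitrage exists.

1.0262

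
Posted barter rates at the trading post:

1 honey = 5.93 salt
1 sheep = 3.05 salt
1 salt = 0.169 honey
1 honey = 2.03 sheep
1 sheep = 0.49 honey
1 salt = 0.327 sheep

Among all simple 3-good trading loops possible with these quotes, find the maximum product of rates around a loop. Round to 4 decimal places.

1.0464

honey→sheep→salt→honey: 2.03 × 3.05 × 0.169 = 1.04636
honey→salt→sheep→honey: 5.93 × 0.327 × 0.49 = 0.95016
Maximum is honey→sheep→salt→honey at 1.0464; arbitrage exists.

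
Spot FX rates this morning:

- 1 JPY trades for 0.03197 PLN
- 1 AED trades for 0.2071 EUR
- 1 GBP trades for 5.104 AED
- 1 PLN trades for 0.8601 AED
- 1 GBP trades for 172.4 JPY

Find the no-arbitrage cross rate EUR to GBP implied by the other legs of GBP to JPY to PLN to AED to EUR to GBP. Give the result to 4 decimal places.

1.0186

Known legs of the cycle: 172.4 × 0.03197 × 0.8601 × 0.2071 = 0.98176816238388
For no arbitrage the full-cycle product must be 1, so the missing rate is 1 / 0.98176816238388 ≈ 1.018570.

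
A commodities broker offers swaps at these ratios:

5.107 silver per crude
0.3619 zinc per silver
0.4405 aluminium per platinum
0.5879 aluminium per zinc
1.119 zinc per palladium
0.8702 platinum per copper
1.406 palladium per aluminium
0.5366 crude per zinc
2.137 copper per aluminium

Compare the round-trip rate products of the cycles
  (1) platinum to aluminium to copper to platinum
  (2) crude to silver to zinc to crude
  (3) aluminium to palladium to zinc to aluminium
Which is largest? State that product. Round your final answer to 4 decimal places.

(1) 0.4405 × 2.137 × 0.8702 = 0.81916
(2) 5.107 × 0.3619 × 0.5366 = 0.99176
(3) 1.406 × 1.119 × 0.5879 = 0.92495
Highest is cycle (2) at 0.9918 (≤1, no arbitrage).

0.9918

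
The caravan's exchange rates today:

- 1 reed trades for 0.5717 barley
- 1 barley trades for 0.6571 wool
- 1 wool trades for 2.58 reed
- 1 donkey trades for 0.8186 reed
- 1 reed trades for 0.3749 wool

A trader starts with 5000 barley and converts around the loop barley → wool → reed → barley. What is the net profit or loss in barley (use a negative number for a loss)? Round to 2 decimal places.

5000 barley × 0.6571 = 3285.5 wool
3285.5 wool × 2.58 = 8476.59 reed
8476.59 reed × 0.5717 = 4846.066503 barley
Net change: 4846.066503 − 5000 = -153.933497 barley

-153.93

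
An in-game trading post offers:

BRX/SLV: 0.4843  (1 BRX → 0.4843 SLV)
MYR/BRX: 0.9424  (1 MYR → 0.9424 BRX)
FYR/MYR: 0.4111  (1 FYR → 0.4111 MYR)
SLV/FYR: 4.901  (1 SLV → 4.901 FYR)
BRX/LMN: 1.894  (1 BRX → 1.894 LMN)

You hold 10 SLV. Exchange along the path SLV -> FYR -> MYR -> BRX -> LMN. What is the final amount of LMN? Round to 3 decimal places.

10 SLV × 4.901 = 49.01 FYR
49.01 FYR × 0.4111 = 20.148011 MYR
20.148011 MYR × 0.9424 = 18.9874855664 BRX
18.9874855664 BRX × 1.894 = 35.9622976627616 LMN

35.962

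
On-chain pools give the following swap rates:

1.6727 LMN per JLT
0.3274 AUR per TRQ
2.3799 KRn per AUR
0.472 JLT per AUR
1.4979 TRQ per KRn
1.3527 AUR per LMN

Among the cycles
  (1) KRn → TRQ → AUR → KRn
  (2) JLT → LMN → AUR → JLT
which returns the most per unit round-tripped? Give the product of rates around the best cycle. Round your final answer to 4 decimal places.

(1) 1.4979 × 0.3274 × 2.3799 = 1.16713
(2) 1.6727 × 1.3527 × 0.472 = 1.06798
Highest is cycle (1) at 1.1671 (>1, arbitrage).

1.1671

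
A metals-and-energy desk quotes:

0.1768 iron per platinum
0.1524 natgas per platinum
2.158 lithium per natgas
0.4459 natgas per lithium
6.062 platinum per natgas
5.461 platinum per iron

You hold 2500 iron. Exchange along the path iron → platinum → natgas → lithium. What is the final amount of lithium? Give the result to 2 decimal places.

2500 iron × 5.461 = 13652.5 platinum
13652.5 platinum × 0.1524 = 2080.641 natgas
2080.641 natgas × 2.158 = 4490.023278 lithium

4490.02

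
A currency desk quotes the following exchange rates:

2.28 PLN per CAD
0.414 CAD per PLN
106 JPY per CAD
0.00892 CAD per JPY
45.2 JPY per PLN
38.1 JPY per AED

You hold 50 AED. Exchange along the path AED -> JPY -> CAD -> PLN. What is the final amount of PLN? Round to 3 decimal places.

38.743

50 AED × 38.1 = 1905 JPY
1905 JPY × 0.00892 = 16.9926 CAD
16.9926 CAD × 2.28 = 38.743128 PLN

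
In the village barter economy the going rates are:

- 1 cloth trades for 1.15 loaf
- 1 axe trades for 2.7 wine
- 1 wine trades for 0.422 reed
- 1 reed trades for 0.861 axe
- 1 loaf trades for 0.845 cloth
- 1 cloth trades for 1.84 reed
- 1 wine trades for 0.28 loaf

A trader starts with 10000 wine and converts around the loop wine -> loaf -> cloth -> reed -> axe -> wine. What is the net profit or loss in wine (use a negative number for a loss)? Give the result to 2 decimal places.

120.44

10000 wine × 0.28 = 2800 loaf
2800 loaf × 0.845 = 2366 cloth
2366 cloth × 1.84 = 4353.44 reed
4353.44 reed × 0.861 = 3748.31184 axe
3748.31184 axe × 2.7 = 10120.441968 wine
Net change: 10120.441968 − 10000 = 120.441968 wine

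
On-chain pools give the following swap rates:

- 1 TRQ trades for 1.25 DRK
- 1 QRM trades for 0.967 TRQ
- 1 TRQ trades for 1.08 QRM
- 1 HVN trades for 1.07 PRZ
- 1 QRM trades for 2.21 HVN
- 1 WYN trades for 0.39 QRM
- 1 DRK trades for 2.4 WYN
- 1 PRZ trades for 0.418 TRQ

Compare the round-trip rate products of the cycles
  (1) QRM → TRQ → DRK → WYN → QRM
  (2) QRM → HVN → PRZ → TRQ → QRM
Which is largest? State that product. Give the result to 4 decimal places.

1.1314

(1) 0.967 × 1.25 × 2.4 × 0.39 = 1.13139
(2) 2.21 × 1.07 × 0.418 × 1.08 = 1.06752
Highest is cycle (1) at 1.1314 (>1, arbitrage).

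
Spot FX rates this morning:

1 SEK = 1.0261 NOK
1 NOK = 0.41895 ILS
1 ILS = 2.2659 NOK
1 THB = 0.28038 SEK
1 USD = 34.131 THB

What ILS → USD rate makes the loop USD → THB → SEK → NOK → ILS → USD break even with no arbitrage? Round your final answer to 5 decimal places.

Known legs of the cycle: 34.131 × 0.28038 × 1.0261 × 0.41895 = 4.1138450199671391
For no arbitrage the full-cycle product must be 1, so the missing rate is 1 / 4.1138450199671391 ≈ 0.2430816.

0.24308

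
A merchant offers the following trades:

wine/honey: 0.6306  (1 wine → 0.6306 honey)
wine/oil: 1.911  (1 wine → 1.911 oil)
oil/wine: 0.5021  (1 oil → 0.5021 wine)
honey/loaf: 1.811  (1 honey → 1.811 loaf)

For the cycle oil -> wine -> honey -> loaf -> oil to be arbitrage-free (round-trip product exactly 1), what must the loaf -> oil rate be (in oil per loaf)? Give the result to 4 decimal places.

Known legs of the cycle: 0.5021 × 0.6306 × 1.811 = 0.57340653486
For no arbitrage the full-cycle product must be 1, so the missing rate is 1 / 0.57340653486 ≈ 1.743963.

1.7440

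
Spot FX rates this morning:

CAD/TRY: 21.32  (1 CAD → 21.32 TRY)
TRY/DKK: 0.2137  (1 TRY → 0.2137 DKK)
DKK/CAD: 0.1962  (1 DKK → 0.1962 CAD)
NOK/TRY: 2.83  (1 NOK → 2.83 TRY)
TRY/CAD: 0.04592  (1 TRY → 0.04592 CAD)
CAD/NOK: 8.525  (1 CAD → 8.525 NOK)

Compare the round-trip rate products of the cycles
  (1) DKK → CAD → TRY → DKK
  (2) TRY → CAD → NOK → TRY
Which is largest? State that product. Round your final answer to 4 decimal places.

1.1079

(1) 0.1962 × 21.32 × 0.2137 = 0.89390
(2) 0.04592 × 8.525 × 2.83 = 1.10785
Highest is cycle (2) at 1.1079 (>1, arbitrage).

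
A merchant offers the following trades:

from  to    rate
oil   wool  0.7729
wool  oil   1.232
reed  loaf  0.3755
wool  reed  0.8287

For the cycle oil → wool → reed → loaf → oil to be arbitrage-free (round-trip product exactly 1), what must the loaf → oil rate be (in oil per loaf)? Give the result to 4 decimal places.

Known legs of the cycle: 0.7729 × 0.8287 × 0.3755 = 0.240508587365
For no arbitrage the full-cycle product must be 1, so the missing rate is 1 / 0.240508587365 ≈ 4.157856.

4.1579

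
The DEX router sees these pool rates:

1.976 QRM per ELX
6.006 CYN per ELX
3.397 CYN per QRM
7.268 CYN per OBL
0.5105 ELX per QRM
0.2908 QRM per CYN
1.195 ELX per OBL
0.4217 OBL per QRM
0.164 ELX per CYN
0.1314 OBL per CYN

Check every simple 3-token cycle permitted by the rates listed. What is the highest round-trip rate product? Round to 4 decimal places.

1.1008

QRM→CYN→ELX→QRM: 3.397 × 0.164 × 1.976 = 1.10085
OBL→ELX→QRM→OBL: 1.195 × 1.976 × 0.4217 = 0.99577
OBL→ELX→CYN→OBL: 1.195 × 6.006 × 0.1314 = 0.94308
QRM→ELX→CYN→QRM: 0.5105 × 6.006 × 0.2908 = 0.89161
OBL→CYN→QRM→OBL: 7.268 × 0.2908 × 0.4217 = 0.89128
Maximum is QRM→CYN→ELX→QRM at 1.1008; arbitrage exists.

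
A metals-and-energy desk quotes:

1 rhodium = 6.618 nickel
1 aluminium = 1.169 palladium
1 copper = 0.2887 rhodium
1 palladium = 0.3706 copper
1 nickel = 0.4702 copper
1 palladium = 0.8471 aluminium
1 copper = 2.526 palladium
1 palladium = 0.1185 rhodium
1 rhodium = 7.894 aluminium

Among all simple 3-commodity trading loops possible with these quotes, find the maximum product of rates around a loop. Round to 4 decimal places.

1.0935

aluminium→palladium→rhodium→aluminium: 1.169 × 0.1185 × 7.894 = 1.09353
copper→rhodium→nickel→copper: 0.2887 × 6.618 × 0.4702 = 0.89837
Maximum is aluminium→palladium→rhodium→aluminium at 1.0935; arbitrage exists.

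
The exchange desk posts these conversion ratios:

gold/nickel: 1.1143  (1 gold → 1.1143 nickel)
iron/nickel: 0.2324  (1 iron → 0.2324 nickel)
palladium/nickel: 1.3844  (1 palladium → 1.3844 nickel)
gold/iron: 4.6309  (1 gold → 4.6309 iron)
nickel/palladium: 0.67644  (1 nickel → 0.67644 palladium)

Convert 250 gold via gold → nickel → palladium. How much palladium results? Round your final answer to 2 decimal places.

250 gold × 1.1143 = 278.575 nickel
278.575 nickel × 0.67644 = 188.439273 palladium

188.44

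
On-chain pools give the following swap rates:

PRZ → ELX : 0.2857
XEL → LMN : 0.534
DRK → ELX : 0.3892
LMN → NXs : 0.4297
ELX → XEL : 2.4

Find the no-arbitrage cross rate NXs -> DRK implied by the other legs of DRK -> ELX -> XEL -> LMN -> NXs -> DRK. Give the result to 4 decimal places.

Known legs of the cycle: 0.3892 × 2.4 × 0.534 × 0.4297 = 0.214333809984
For no arbitrage the full-cycle product must be 1, so the missing rate is 1 / 0.214333809984 ≈ 4.665619.

4.6656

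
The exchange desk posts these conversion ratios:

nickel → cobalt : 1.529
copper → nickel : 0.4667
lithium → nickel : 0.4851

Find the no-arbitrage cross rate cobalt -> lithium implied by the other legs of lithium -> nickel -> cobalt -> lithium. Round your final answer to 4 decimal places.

Known legs of the cycle: 0.4851 × 1.529 = 0.7417179
For no arbitrage the full-cycle product must be 1, so the missing rate is 1 / 0.7417179 ≈ 1.348221.

1.3482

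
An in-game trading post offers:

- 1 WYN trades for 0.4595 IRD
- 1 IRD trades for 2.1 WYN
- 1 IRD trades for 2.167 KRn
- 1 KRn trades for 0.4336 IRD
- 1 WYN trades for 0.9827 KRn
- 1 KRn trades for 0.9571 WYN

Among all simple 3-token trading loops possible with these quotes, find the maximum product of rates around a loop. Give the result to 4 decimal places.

0.9530

IRD→KRn→WYN→IRD: 2.167 × 0.9571 × 0.4595 = 0.95302
IRD→WYN→KRn→IRD: 2.1 × 0.9827 × 0.4336 = 0.89481
Maximum is IRD→KRn→WYN→IRD at 0.9530; no arbitrage — every cycle loses value.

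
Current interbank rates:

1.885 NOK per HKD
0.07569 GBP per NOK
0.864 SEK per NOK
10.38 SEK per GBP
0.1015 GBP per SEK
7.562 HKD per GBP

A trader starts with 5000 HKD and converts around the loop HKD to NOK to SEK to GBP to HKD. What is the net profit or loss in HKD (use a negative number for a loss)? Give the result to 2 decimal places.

1250.26

5000 HKD × 1.885 = 9425 NOK
9425 NOK × 0.864 = 8143.2 SEK
8143.2 SEK × 0.1015 = 826.5348 GBP
826.5348 GBP × 7.562 = 6250.2561576 HKD
Net change: 6250.2561576 − 5000 = 1250.2561576 HKD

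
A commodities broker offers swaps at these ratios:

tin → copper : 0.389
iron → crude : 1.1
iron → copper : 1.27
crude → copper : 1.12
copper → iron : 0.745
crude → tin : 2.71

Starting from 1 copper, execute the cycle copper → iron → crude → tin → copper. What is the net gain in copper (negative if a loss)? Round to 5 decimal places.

-0.13609

1 copper × 0.745 = 0.745 iron
0.745 iron × 1.1 = 0.8195 crude
0.8195 crude × 2.71 = 2.220845 tin
2.220845 tin × 0.389 = 0.863908705 copper
Net change: 0.863908705 − 1 = -0.136091295 copper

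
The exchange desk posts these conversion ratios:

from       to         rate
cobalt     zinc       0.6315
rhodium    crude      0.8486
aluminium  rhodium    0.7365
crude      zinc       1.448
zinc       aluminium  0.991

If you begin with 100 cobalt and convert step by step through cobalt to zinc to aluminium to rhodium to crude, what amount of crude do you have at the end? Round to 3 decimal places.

100 cobalt × 0.6315 = 63.15 zinc
63.15 zinc × 0.991 = 62.58165 aluminium
62.58165 aluminium × 0.7365 = 46.091385225 rhodium
46.091385225 rhodium × 0.8486 = 39.113149501935 crude

39.113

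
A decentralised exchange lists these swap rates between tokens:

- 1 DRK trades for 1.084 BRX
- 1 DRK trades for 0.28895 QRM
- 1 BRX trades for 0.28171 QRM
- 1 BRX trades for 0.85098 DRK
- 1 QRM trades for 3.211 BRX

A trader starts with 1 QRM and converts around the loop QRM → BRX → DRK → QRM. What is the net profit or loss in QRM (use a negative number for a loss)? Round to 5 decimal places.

-0.21045

1 QRM × 3.211 = 3.211 BRX
3.211 BRX × 0.85098 = 2.73249678 DRK
2.73249678 DRK × 0.28895 = 0.789554944581 QRM
Net change: 0.789554944581 − 1 = -0.210445055419 QRM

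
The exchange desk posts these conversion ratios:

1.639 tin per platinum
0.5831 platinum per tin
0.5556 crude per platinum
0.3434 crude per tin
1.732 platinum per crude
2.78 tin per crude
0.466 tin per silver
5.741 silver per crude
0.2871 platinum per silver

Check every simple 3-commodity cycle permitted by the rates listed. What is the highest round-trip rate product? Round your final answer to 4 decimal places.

0.9748

crude→platinum→tin→crude: 1.732 × 1.639 × 0.3434 = 0.97483
crude→silver→tin→crude: 5.741 × 0.466 × 0.3434 = 0.91870
crude→silver→platinum→crude: 5.741 × 0.2871 × 0.5556 = 0.91576
crude→tin→platinum→crude: 2.78 × 0.5831 × 0.5556 = 0.90064
Maximum is crude→platinum→tin→crude at 0.9748; no arbitrage — every cycle loses value.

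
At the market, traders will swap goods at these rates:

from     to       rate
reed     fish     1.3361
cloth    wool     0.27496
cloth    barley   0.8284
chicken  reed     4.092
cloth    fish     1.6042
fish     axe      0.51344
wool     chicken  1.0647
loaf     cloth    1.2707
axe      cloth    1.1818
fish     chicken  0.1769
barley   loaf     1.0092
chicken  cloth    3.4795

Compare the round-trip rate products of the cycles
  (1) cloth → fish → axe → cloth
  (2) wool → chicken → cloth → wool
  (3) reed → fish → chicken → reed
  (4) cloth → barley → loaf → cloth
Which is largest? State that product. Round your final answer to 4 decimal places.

(1) 1.6042 × 0.51344 × 1.1818 = 0.97340
(2) 1.0647 × 3.4795 × 0.27496 = 1.01862
(3) 1.3361 × 0.1769 × 4.092 = 0.96717
(4) 0.8284 × 1.0092 × 1.2707 = 1.06233
Highest is cycle (4) at 1.0623 (>1, arbitrage).

1.0623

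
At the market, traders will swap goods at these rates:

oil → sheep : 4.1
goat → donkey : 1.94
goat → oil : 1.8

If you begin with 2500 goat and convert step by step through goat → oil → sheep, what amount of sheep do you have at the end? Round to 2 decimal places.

2500 goat × 1.8 = 4500 oil
4500 oil × 4.1 = 18450 sheep

18450.00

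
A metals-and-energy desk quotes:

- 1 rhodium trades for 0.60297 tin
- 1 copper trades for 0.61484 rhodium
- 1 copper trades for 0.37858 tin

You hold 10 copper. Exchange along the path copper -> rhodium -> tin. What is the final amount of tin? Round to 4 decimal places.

3.7073

10 copper × 0.61484 = 6.1484 rhodium
6.1484 rhodium × 0.60297 = 3.707300748 tin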